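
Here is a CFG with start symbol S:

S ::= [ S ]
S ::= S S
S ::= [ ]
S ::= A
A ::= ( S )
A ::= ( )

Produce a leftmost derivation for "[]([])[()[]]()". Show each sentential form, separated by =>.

S => SS => []S => []SS => []SSS => []ASS => [](S)SS => []([])SS => []([])[S]S => []([])[SS]S => []([])[AS]S => []([])[()S]S => []([])[()[]]S => []([])[()[]]A => []([])[()[]]()

S => SS   [S ::= S S]
SS => []S   [S ::= [ ]]
[]S => []SS   [S ::= S S]
[]SS => []SSS   [S ::= S S]
[]SSS => []ASS   [S ::= A]
[]ASS => [](S)SS   [A ::= ( S )]
[](S)SS => []([])SS   [S ::= [ ]]
[]([])SS => []([])[S]S   [S ::= [ S ]]
[]([])[S]S => []([])[SS]S   [S ::= S S]
[]([])[SS]S => []([])[AS]S   [S ::= A]
[]([])[AS]S => []([])[()S]S   [A ::= ( )]
[]([])[()S]S => []([])[()[]]S   [S ::= [ ]]
[]([])[()[]]S => []([])[()[]]A   [S ::= A]
[]([])[()[]]A => []([])[()[]]()   [A ::= ( )]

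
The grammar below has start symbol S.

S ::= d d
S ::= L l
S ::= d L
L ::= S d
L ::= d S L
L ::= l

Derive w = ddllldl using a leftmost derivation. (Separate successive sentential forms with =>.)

S => Ll => Sdl => Lldl => dSLldl => ddLLldl => ddlLldl => ddllldl

S => Ll   [S ::= L l]
Ll => Sdl   [L ::= S d]
Sdl => Lldl   [S ::= L l]
Lldl => dSLldl   [L ::= d S L]
dSLldl => ddLLldl   [S ::= d L]
ddLLldl => ddlLldl   [L ::= l]
ddlLldl => ddllldl   [L ::= l]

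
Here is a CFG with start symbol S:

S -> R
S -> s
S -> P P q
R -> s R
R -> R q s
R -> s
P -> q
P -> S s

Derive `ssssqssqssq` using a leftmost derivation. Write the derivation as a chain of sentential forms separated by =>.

S => PPq => SsPq => PPqsPq => SsPqsPq => RsPqsPq => ssPqsPq => ssSsqsPq => ssssqsPq => ssssqsSsq => ssssqsRsq => ssssqsRqssq => ssssqssqssq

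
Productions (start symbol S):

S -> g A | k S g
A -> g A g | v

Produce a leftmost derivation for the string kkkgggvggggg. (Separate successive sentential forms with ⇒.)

S ⇒ kSg   [S -> k S g]
kSg ⇒ kkSgg   [S -> k S g]
kkSgg ⇒ kkkSggg   [S -> k S g]
kkkSggg ⇒ kkkgAggg   [S -> g A]
kkkgAggg ⇒ kkkggAgggg   [A -> g A g]
kkkggAgggg ⇒ kkkgggAggggg   [A -> g A g]
kkkgggAggggg ⇒ kkkgggvggggg   [A -> v]

S ⇒ kSg ⇒ kkSgg ⇒ kkkSggg ⇒ kkkgAggg ⇒ kkkggAgggg ⇒ kkkgggAggggg ⇒ kkkgggvggggg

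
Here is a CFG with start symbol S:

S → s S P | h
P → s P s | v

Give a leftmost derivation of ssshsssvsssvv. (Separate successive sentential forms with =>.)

S => sSP   [S → s S P]
sSP => ssSPP   [S → s S P]
ssSPP => sssSPPP   [S → s S P]
sssSPPP => ssshPPP   [S → h]
ssshPPP => ssshsPsPP   [P → s P s]
ssshsPsPP => ssshssPssPP   [P → s P s]
ssshssPssPP => ssshsssPsssPP   [P → s P s]
ssshsssPsssPP => ssshsssvsssPP   [P → v]
ssshsssvsssPP => ssshsssvsssvP   [P → v]
ssshsssvsssvP => ssshsssvsssvv   [P → v]

S => sSP => ssSPP => sssSPPP => ssshPPP => ssshsPsPP => ssshssPssPP => ssshsssPsssPP => ssshsssvsssPP => ssshsssvsssvP => ssshsssvsssvv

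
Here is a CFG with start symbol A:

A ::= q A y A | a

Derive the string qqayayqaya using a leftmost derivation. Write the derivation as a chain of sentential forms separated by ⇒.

A ⇒ qAyA ⇒ qqAyAyA ⇒ qqayAyA ⇒ qqayayA ⇒ qqayayqAyA ⇒ qqayayqayA ⇒ qqayayqaya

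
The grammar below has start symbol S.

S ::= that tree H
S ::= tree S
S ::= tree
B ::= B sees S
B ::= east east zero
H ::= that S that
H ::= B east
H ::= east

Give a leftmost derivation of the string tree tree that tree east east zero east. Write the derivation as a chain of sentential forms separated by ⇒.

S ⇒ tree S ⇒ tree tree S ⇒ tree tree that tree H ⇒ tree tree that tree B east ⇒ tree tree that tree east east zero east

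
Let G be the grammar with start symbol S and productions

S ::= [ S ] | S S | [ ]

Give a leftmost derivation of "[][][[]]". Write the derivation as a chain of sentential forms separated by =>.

S => SS => []S => []SS => [][]S => [][][S] => [][][[]]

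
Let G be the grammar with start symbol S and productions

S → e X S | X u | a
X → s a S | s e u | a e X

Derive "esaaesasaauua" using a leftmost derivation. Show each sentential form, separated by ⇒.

S ⇒ eXS   [S → e X S]
eXS ⇒ esaSS   [X → s a S]
esaSS ⇒ esaXuS   [S → X u]
esaXuS ⇒ esaaeXuS   [X → a e X]
esaaeXuS ⇒ esaaesaSuS   [X → s a S]
esaaesaSuS ⇒ esaaesaXuuS   [S → X u]
esaaesaXuuS ⇒ esaaesasaSuuS   [X → s a S]
esaaesasaSuuS ⇒ esaaesasaauuS   [S → a]
esaaesasaauuS ⇒ esaaesasaauua   [S → a]

S ⇒ eXS ⇒ esaSS ⇒ esaXuS ⇒ esaaeXuS ⇒ esaaesaSuS ⇒ esaaesaXuuS ⇒ esaaesasaSuuS ⇒ esaaesasaauuS ⇒ esaaesasaauua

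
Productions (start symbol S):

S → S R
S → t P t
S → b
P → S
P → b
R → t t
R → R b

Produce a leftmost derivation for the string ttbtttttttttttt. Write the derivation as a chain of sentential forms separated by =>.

S => tPt => tSt => tSRt => tSRRt => tSRRRt => tSRRRRt => tSRRRRRt => ttPtRRRRRt => ttbtRRRRRt => ttbtttRRRRt => ttbtttttRRRt => ttbtttttttRRt => ttbtttttttttRt => ttbtttttttttttt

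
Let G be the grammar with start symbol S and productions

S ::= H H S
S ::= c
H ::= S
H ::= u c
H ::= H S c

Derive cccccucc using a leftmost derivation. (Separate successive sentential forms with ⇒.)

S ⇒ HHS   [S ::= H H S]
HHS ⇒ HScHS   [H ::= H S c]
HScHS ⇒ HScScHS   [H ::= H S c]
HScScHS ⇒ SScScHS   [H ::= S]
SScScHS ⇒ cScScHS   [S ::= c]
cScScHS ⇒ cccScHS   [S ::= c]
cccScHS ⇒ cccccHS   [S ::= c]
cccccHS ⇒ cccccucS   [H ::= u c]
cccccucS ⇒ cccccucc   [S ::= c]

S ⇒ HHS ⇒ HScHS ⇒ HScScHS ⇒ SScScHS ⇒ cScScHS ⇒ cccScHS ⇒ cccccHS ⇒ cccccucS ⇒ cccccucc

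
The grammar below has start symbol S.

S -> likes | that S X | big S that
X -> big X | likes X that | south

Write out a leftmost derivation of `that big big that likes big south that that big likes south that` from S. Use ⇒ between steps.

S ⇒ that S X ⇒ that big S that X ⇒ that big big S that that X ⇒ that big big that S X that that X ⇒ that big big that likes X that that X ⇒ that big big that likes big X that that X ⇒ that big big that likes big south that that X ⇒ that big big that likes big south that that big X ⇒ that big big that likes big south that that big likes X that ⇒ that big big that likes big south that that big likes south that

S ⇒ that S X   [S -> that S X]
that S X ⇒ that big S that X   [S -> big S that]
that big S that X ⇒ that big big S that that X   [S -> big S that]
that big big S that that X ⇒ that big big that S X that that X   [S -> that S X]
that big big that S X that that X ⇒ that big big that likes X that that X   [S -> likes]
that big big that likes X that that X ⇒ that big big that likes big X that that X   [X -> big X]
that big big that likes big X that that X ⇒ that big big that likes big south that that X   [X -> south]
that big big that likes big south that that X ⇒ that big big that likes big south that that big X   [X -> big X]
that big big that likes big south that that big X ⇒ that big big that likes big south that that big likes X that   [X -> likes X that]
that big big that likes big south that that big likes X that ⇒ that big big that likes big south that that big likes south that   [X -> south]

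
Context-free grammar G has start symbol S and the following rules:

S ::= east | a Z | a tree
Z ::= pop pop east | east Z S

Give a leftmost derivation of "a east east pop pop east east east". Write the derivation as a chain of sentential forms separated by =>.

S => a Z => a east Z S => a east east Z S S => a east east pop pop east S S => a east east pop pop east east S => a east east pop pop east east east

S => a Z   [S ::= a Z]
a Z => a east Z S   [Z ::= east Z S]
a east Z S => a east east Z S S   [Z ::= east Z S]
a east east Z S S => a east east pop pop east S S   [Z ::= pop pop east]
a east east pop pop east S S => a east east pop pop east east S   [S ::= east]
a east east pop pop east east S => a east east pop pop east east east   [S ::= east]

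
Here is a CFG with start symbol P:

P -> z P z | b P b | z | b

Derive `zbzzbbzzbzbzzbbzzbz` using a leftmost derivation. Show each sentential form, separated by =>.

P => zPz => zbPbz => zbzPzbz => zbzzPzzbz => zbzzbPbzzbz => zbzzbbPbbzzbz => zbzzbbzPzbbzzbz => zbzzbbzzPzzbbzzbz => zbzzbbzzbPbzzbbzzbz => zbzzbbzzbzbzzbbzzbz

P => zPz   [P -> z P z]
zPz => zbPbz   [P -> b P b]
zbPbz => zbzPzbz   [P -> z P z]
zbzPzbz => zbzzPzzbz   [P -> z P z]
zbzzPzzbz => zbzzbPbzzbz   [P -> b P b]
zbzzbPbzzbz => zbzzbbPbbzzbz   [P -> b P b]
zbzzbbPbbzzbz => zbzzbbzPzbbzzbz   [P -> z P z]
zbzzbbzPzbbzzbz => zbzzbbzzPzzbbzzbz   [P -> z P z]
zbzzbbzzPzzbbzzbz => zbzzbbzzbPbzzbbzzbz   [P -> b P b]
zbzzbbzzbPbzzbbzzbz => zbzzbbzzbzbzzbbzzbz   [P -> z]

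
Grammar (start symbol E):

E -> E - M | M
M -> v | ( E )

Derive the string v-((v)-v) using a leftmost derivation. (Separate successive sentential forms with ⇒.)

E⇒E-M⇒M-M⇒v-M⇒v-(E)⇒v-(E-M)⇒v-(M-M)⇒v-((E)-M)⇒v-((M)-M)⇒v-((v)-M)⇒v-((v)-v)

E ⇒ E-M   [E -> E - M]
E-M ⇒ M-M   [E -> M]
M-M ⇒ v-M   [M -> v]
v-M ⇒ v-(E)   [M -> ( E )]
v-(E) ⇒ v-(E-M)   [E -> E - M]
v-(E-M) ⇒ v-(M-M)   [E -> M]
v-(M-M) ⇒ v-((E)-M)   [M -> ( E )]
v-((E)-M) ⇒ v-((M)-M)   [E -> M]
v-((M)-M) ⇒ v-((v)-M)   [M -> v]
v-((v)-M) ⇒ v-((v)-v)   [M -> v]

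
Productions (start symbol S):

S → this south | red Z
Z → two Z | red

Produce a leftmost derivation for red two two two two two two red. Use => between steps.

S => red Z => red two Z => red two two Z => red two two two Z => red two two two two Z => red two two two two two Z => red two two two two two two Z => red two two two two two two red

S => red Z   [S → red Z]
red Z => red two Z   [Z → two Z]
red two Z => red two two Z   [Z → two Z]
red two two Z => red two two two Z   [Z → two Z]
red two two two Z => red two two two two Z   [Z → two Z]
red two two two two Z => red two two two two two Z   [Z → two Z]
red two two two two two Z => red two two two two two two Z   [Z → two Z]
red two two two two two two Z => red two two two two two two red   [Z → red]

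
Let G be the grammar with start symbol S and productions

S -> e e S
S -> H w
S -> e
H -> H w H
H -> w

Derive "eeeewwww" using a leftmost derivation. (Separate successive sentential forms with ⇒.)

S ⇒ eeS   [S -> e e S]
eeS ⇒ eeeeS   [S -> e e S]
eeeeS ⇒ eeeeHw   [S -> H w]
eeeeHw ⇒ eeeeHwHw   [H -> H w H]
eeeeHwHw ⇒ eeeewwHw   [H -> w]
eeeewwHw ⇒ eeeewwww   [H -> w]

S⇒eeS⇒eeeeS⇒eeeeHw⇒eeeeHwHw⇒eeeewwHw⇒eeeewwww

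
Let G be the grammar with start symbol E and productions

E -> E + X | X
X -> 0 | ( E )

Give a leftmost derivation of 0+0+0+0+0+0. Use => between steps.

E=>E+X=>E+X+X=>E+X+X+X=>E+X+X+X+X=>E+X+X+X+X+X=>X+X+X+X+X+X=>0+X+X+X+X+X=>0+0+X+X+X+X=>0+0+0+X+X+X=>0+0+0+0+X+X=>0+0+0+0+0+X=>0+0+0+0+0+0

E => E+X   [E -> E + X]
E+X => E+X+X   [E -> E + X]
E+X+X => E+X+X+X   [E -> E + X]
E+X+X+X => E+X+X+X+X   [E -> E + X]
E+X+X+X+X => E+X+X+X+X+X   [E -> E + X]
E+X+X+X+X+X => X+X+X+X+X+X   [E -> X]
X+X+X+X+X+X => 0+X+X+X+X+X   [X -> 0]
0+X+X+X+X+X => 0+0+X+X+X+X   [X -> 0]
0+0+X+X+X+X => 0+0+0+X+X+X   [X -> 0]
0+0+0+X+X+X => 0+0+0+0+X+X   [X -> 0]
0+0+0+0+X+X => 0+0+0+0+0+X   [X -> 0]
0+0+0+0+0+X => 0+0+0+0+0+0   [X -> 0]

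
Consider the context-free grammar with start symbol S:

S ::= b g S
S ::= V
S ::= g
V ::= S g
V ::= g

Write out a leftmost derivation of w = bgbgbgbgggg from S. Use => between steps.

S => bgS => bgV => bgSg => bgbgSg => bgbgbgSg => bgbgbgVg => bgbgbgSgg => bgbgbgbgSgg => bgbgbgbgggg

S => bgS   [S ::= b g S]
bgS => bgV   [S ::= V]
bgV => bgSg   [V ::= S g]
bgSg => bgbgSg   [S ::= b g S]
bgbgSg => bgbgbgSg   [S ::= b g S]
bgbgbgSg => bgbgbgVg   [S ::= V]
bgbgbgVg => bgbgbgSgg   [V ::= S g]
bgbgbgSgg => bgbgbgbgSgg   [S ::= b g S]
bgbgbgbgSgg => bgbgbgbgggg   [S ::= g]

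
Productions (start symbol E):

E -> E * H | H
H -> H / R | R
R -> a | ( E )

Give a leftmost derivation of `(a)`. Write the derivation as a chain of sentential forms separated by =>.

E => H => R => (E) => (H) => (R) => (a)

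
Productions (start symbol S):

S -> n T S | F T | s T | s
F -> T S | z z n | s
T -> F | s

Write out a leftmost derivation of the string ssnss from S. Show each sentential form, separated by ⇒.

S ⇒ sT   [S -> s T]
sT ⇒ sF   [T -> F]
sF ⇒ sTS   [F -> T S]
sTS ⇒ ssS   [T -> s]
ssS ⇒ ssnTS   [S -> n T S]
ssnTS ⇒ ssnsS   [T -> s]
ssnsS ⇒ ssnss   [S -> s]

S⇒sT⇒sF⇒sTS⇒ssS⇒ssnTS⇒ssnsS⇒ssnss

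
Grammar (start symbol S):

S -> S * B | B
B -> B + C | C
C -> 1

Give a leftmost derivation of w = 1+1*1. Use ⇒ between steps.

S ⇒ S*B   [S -> S * B]
S*B ⇒ B*B   [S -> B]
B*B ⇒ B+C*B   [B -> B + C]
B+C*B ⇒ C+C*B   [B -> C]
C+C*B ⇒ 1+C*B   [C -> 1]
1+C*B ⇒ 1+1*B   [C -> 1]
1+1*B ⇒ 1+1*C   [B -> C]
1+1*C ⇒ 1+1*1   [C -> 1]

S⇒S*B⇒B*B⇒B+C*B⇒C+C*B⇒1+C*B⇒1+1*B⇒1+1*C⇒1+1*1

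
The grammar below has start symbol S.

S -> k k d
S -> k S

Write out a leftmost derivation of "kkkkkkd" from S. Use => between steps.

S => kS => kkS => kkkS => kkkkS => kkkkkkd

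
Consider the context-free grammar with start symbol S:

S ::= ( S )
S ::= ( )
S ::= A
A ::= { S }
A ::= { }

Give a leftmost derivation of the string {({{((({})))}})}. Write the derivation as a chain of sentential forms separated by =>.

S => A   [S ::= A]
A => {S}   [A ::= { S }]
{S} => {(S)}   [S ::= ( S )]
{(S)} => {(A)}   [S ::= A]
{(A)} => {({S})}   [A ::= { S }]
{({S})} => {({A})}   [S ::= A]
{({A})} => {({{S}})}   [A ::= { S }]
{({{S}})} => {({{(S)}})}   [S ::= ( S )]
{({{(S)}})} => {({{((S))}})}   [S ::= ( S )]
{({{((S))}})} => {({{(((S)))}})}   [S ::= ( S )]
{({{(((S)))}})} => {({{(((A)))}})}   [S ::= A]
{({{(((A)))}})} => {({{((({})))}})}   [A ::= { }]

S=>A=>{S}=>{(S)}=>{(A)}=>{({S})}=>{({A})}=>{({{S}})}=>{({{(S)}})}=>{({{((S))}})}=>{({{(((S)))}})}=>{({{(((A)))}})}=>{({{((({})))}})}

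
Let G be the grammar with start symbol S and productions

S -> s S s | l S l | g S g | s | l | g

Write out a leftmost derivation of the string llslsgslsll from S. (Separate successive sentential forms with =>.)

S => lSl => llSll => llsSsll => llslSlsll => llslsSslsll => llslsgslsll

S => lSl   [S -> l S l]
lSl => llSll   [S -> l S l]
llSll => llsSsll   [S -> s S s]
llsSsll => llslSlsll   [S -> l S l]
llslSlsll => llslsSslsll   [S -> s S s]
llslsSslsll => llslsgslsll   [S -> g]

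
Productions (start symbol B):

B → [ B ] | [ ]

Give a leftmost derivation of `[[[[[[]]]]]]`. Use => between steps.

B => [B] => [[B]] => [[[B]]] => [[[[B]]]] => [[[[[B]]]]] => [[[[[[]]]]]]

B => [B]   [B → [ B ]]
[B] => [[B]]   [B → [ B ]]
[[B]] => [[[B]]]   [B → [ B ]]
[[[B]]] => [[[[B]]]]   [B → [ B ]]
[[[[B]]]] => [[[[[B]]]]]   [B → [ B ]]
[[[[[B]]]]] => [[[[[[]]]]]]   [B → [ ]]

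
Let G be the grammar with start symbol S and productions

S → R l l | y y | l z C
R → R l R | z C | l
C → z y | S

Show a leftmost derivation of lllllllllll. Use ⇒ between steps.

S ⇒ Rll ⇒ RlRll ⇒ RlRlRll ⇒ llRlRll ⇒ llRlRlRll ⇒ llllRlRll ⇒ llllRlRlRll ⇒ llllllRlRll ⇒ llllllllRll ⇒ lllllllllll

S ⇒ Rll   [S → R l l]
Rll ⇒ RlRll   [R → R l R]
RlRll ⇒ RlRlRll   [R → R l R]
RlRlRll ⇒ llRlRll   [R → l]
llRlRll ⇒ llRlRlRll   [R → R l R]
llRlRlRll ⇒ llllRlRll   [R → l]
llllRlRll ⇒ llllRlRlRll   [R → R l R]
llllRlRlRll ⇒ llllllRlRll   [R → l]
llllllRlRll ⇒ llllllllRll   [R → l]
llllllllRll ⇒ lllllllllll   [R → l]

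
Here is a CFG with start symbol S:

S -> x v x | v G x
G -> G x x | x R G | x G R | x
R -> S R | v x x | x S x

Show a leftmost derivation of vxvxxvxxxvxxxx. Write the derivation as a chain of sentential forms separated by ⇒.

S ⇒ vGx ⇒ vxRGx ⇒ vxSRGx ⇒ vxvGxRGx ⇒ vxvxGRxRGx ⇒ vxvxxRxRGx ⇒ vxvxxvxxxRGx ⇒ vxvxxvxxxvxxGx ⇒ vxvxxvxxxvxxxx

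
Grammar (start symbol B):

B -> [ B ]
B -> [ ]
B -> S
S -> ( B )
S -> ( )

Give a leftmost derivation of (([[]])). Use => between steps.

B => S => (B) => (S) => ((B)) => (([B])) => (([[]]))

B => S   [B -> S]
S => (B)   [S -> ( B )]
(B) => (S)   [B -> S]
(S) => ((B))   [S -> ( B )]
((B)) => (([B]))   [B -> [ B ]]
(([B])) => (([[]]))   [B -> [ ]]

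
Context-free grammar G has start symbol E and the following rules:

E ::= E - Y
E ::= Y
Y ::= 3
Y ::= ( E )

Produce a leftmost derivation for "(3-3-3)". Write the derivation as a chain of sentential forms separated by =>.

E => Y   [E ::= Y]
Y => (E)   [Y ::= ( E )]
(E) => (E-Y)   [E ::= E - Y]
(E-Y) => (E-Y-Y)   [E ::= E - Y]
(E-Y-Y) => (Y-Y-Y)   [E ::= Y]
(Y-Y-Y) => (3-Y-Y)   [Y ::= 3]
(3-Y-Y) => (3-3-Y)   [Y ::= 3]
(3-3-Y) => (3-3-3)   [Y ::= 3]

E => Y => (E) => (E-Y) => (E-Y-Y) => (Y-Y-Y) => (3-Y-Y) => (3-3-Y) => (3-3-3)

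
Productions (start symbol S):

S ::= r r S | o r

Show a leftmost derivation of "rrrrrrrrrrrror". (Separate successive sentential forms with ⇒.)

S ⇒ rrS ⇒ rrrrS ⇒ rrrrrrS ⇒ rrrrrrrrS ⇒ rrrrrrrrrrS ⇒ rrrrrrrrrrrrS ⇒ rrrrrrrrrrrror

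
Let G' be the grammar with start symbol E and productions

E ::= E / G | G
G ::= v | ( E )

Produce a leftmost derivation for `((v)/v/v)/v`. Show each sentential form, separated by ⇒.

E ⇒ E/G ⇒ G/G ⇒ (E)/G ⇒ (E/G)/G ⇒ (E/G/G)/G ⇒ (G/G/G)/G ⇒ ((E)/G/G)/G ⇒ ((G)/G/G)/G ⇒ ((v)/G/G)/G ⇒ ((v)/v/G)/G ⇒ ((v)/v/v)/G ⇒ ((v)/v/v)/v

E ⇒ E/G   [E ::= E / G]
E/G ⇒ G/G   [E ::= G]
G/G ⇒ (E)/G   [G ::= ( E )]
(E)/G ⇒ (E/G)/G   [E ::= E / G]
(E/G)/G ⇒ (E/G/G)/G   [E ::= E / G]
(E/G/G)/G ⇒ (G/G/G)/G   [E ::= G]
(G/G/G)/G ⇒ ((E)/G/G)/G   [G ::= ( E )]
((E)/G/G)/G ⇒ ((G)/G/G)/G   [E ::= G]
((G)/G/G)/G ⇒ ((v)/G/G)/G   [G ::= v]
((v)/G/G)/G ⇒ ((v)/v/G)/G   [G ::= v]
((v)/v/G)/G ⇒ ((v)/v/v)/G   [G ::= v]
((v)/v/v)/G ⇒ ((v)/v/v)/v   [G ::= v]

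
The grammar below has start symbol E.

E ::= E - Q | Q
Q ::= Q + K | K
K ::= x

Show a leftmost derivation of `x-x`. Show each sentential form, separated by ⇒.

E ⇒ E-Q ⇒ Q-Q ⇒ K-Q ⇒ x-Q ⇒ x-K ⇒ x-x

E ⇒ E-Q   [E ::= E - Q]
E-Q ⇒ Q-Q   [E ::= Q]
Q-Q ⇒ K-Q   [Q ::= K]
K-Q ⇒ x-Q   [K ::= x]
x-Q ⇒ x-K   [Q ::= K]
x-K ⇒ x-x   [K ::= x]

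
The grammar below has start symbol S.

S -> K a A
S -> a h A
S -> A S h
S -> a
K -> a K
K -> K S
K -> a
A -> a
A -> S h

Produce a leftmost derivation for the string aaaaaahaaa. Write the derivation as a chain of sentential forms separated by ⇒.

S ⇒ KaA ⇒ KSaA ⇒ KSSaA ⇒ aKSSaA ⇒ aKSSSaA ⇒ aaKSSSaA ⇒ aaaSSSaA ⇒ aaaaSSaA ⇒ aaaaaSaA ⇒ aaaaaahAaA ⇒ aaaaaahaaA ⇒ aaaaaahaaa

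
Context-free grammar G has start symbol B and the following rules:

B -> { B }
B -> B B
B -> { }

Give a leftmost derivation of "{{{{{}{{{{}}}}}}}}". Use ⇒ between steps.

B ⇒ {B} ⇒ {{B}} ⇒ {{{B}}} ⇒ {{{{B}}}} ⇒ {{{{BB}}}} ⇒ {{{{{}B}}}} ⇒ {{{{{}{B}}}}} ⇒ {{{{{}{{B}}}}}} ⇒ {{{{{}{{{B}}}}}}} ⇒ {{{{{}{{{{}}}}}}}}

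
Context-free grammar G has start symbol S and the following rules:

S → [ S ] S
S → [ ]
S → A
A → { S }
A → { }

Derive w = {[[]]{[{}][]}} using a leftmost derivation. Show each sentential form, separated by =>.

S => A   [S → A]
A => {S}   [A → { S }]
{S} => {[S]S}   [S → [ S ] S]
{[S]S} => {[[]]S}   [S → [ ]]
{[[]]S} => {[[]]A}   [S → A]
{[[]]A} => {[[]]{S}}   [A → { S }]
{[[]]{S}} => {[[]]{[S]S}}   [S → [ S ] S]
{[[]]{[S]S}} => {[[]]{[A]S}}   [S → A]
{[[]]{[A]S}} => {[[]]{[{}]S}}   [A → { }]
{[[]]{[{}]S}} => {[[]]{[{}][]}}   [S → [ ]]

S=>A=>{S}=>{[S]S}=>{[[]]S}=>{[[]]A}=>{[[]]{S}}=>{[[]]{[S]S}}=>{[[]]{[A]S}}=>{[[]]{[{}]S}}=>{[[]]{[{}][]}}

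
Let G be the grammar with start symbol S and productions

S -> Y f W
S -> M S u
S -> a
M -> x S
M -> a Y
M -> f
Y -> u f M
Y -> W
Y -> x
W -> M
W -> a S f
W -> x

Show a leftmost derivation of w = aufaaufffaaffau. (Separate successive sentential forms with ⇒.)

S ⇒ MSu ⇒ aYSu ⇒ aufMSu ⇒ aufaYSu ⇒ aufaWSu ⇒ aufaaSfSu ⇒ aufaaYfWfSu ⇒ aufaaufMfWfSu ⇒ aufaaufffWfSu ⇒ aufaaufffaSffSu ⇒ aufaaufffaaffSu ⇒ aufaaufffaaffau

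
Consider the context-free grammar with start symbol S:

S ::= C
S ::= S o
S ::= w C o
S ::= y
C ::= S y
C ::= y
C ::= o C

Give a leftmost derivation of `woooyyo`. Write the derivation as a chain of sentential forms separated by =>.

S => wCo => woCo => woSyo => woCyo => wooCyo => woooCyo => woooyyo

S => wCo   [S ::= w C o]
wCo => woCo   [C ::= o C]
woCo => woSyo   [C ::= S y]
woSyo => woCyo   [S ::= C]
woCyo => wooCyo   [C ::= o C]
wooCyo => woooCyo   [C ::= o C]
woooCyo => woooyyo   [C ::= y]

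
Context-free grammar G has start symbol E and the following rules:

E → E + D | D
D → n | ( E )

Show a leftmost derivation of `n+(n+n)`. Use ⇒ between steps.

E ⇒ E+D   [E → E + D]
E+D ⇒ D+D   [E → D]
D+D ⇒ n+D   [D → n]
n+D ⇒ n+(E)   [D → ( E )]
n+(E) ⇒ n+(E+D)   [E → E + D]
n+(E+D) ⇒ n+(D+D)   [E → D]
n+(D+D) ⇒ n+(n+D)   [D → n]
n+(n+D) ⇒ n+(n+n)   [D → n]

E⇒E+D⇒D+D⇒n+D⇒n+(E)⇒n+(E+D)⇒n+(D+D)⇒n+(n+D)⇒n+(n+n)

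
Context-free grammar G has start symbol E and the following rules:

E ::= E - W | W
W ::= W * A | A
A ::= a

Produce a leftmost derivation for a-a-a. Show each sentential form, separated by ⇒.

E ⇒ E-W   [E ::= E - W]
E-W ⇒ E-W-W   [E ::= E - W]
E-W-W ⇒ W-W-W   [E ::= W]
W-W-W ⇒ A-W-W   [W ::= A]
A-W-W ⇒ a-W-W   [A ::= a]
a-W-W ⇒ a-A-W   [W ::= A]
a-A-W ⇒ a-a-W   [A ::= a]
a-a-W ⇒ a-a-A   [W ::= A]
a-a-A ⇒ a-a-a   [A ::= a]

E⇒E-W⇒E-W-W⇒W-W-W⇒A-W-W⇒a-W-W⇒a-A-W⇒a-a-W⇒a-a-A⇒a-a-a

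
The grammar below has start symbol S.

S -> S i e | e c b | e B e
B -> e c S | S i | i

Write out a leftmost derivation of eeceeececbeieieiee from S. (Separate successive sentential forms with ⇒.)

S ⇒ eBe   [S -> e B e]
eBe ⇒ eecSe   [B -> e c S]
eecSe ⇒ eecSiee   [S -> S i e]
eecSiee ⇒ eecSieiee   [S -> S i e]
eecSieiee ⇒ eeceBeieiee   [S -> e B e]
eeceBeieiee ⇒ eeceSieieiee   [B -> S i]
eeceSieieiee ⇒ eeceeBeieieiee   [S -> e B e]
eeceeBeieieiee ⇒ eeceeecSeieieiee   [B -> e c S]
eeceeecSeieieiee ⇒ eeceeececbeieieiee   [S -> e c b]

S⇒eBe⇒eecSe⇒eecSiee⇒eecSieiee⇒eeceBeieiee⇒eeceSieieiee⇒eeceeBeieieiee⇒eeceeecSeieieiee⇒eeceeececbeieieiee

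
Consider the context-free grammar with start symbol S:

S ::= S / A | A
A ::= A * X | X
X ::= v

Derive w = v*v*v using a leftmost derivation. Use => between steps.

S => A   [S ::= A]
A => A*X   [A ::= A * X]
A*X => A*X*X   [A ::= A * X]
A*X*X => X*X*X   [A ::= X]
X*X*X => v*X*X   [X ::= v]
v*X*X => v*v*X   [X ::= v]
v*v*X => v*v*v   [X ::= v]

S => A => A*X => A*X*X => X*X*X => v*X*X => v*v*X => v*v*v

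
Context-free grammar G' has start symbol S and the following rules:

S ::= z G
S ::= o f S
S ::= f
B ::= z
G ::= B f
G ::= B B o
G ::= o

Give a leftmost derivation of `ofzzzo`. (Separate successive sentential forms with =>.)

S=>ofS=>ofzG=>ofzBBo=>ofzzBo=>ofzzzo

S => ofS   [S ::= o f S]
ofS => ofzG   [S ::= z G]
ofzG => ofzBBo   [G ::= B B o]
ofzBBo => ofzzBo   [B ::= z]
ofzzBo => ofzzzo   [B ::= z]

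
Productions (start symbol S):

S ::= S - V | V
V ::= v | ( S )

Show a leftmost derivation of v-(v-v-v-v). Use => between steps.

S=>S-V=>V-V=>v-V=>v-(S)=>v-(S-V)=>v-(S-V-V)=>v-(S-V-V-V)=>v-(V-V-V-V)=>v-(v-V-V-V)=>v-(v-v-V-V)=>v-(v-v-v-V)=>v-(v-v-v-v)

S => S-V   [S ::= S - V]
S-V => V-V   [S ::= V]
V-V => v-V   [V ::= v]
v-V => v-(S)   [V ::= ( S )]
v-(S) => v-(S-V)   [S ::= S - V]
v-(S-V) => v-(S-V-V)   [S ::= S - V]
v-(S-V-V) => v-(S-V-V-V)   [S ::= S - V]
v-(S-V-V-V) => v-(V-V-V-V)   [S ::= V]
v-(V-V-V-V) => v-(v-V-V-V)   [V ::= v]
v-(v-V-V-V) => v-(v-v-V-V)   [V ::= v]
v-(v-v-V-V) => v-(v-v-v-V)   [V ::= v]
v-(v-v-v-V) => v-(v-v-v-v)   [V ::= v]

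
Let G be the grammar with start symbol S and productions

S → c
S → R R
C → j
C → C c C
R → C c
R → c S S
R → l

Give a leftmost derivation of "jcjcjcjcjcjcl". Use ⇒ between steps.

S ⇒ RR ⇒ CcR ⇒ CcCcR ⇒ CcCcCcR ⇒ jcCcCcR ⇒ jcCcCcCcR ⇒ jcCcCcCcCcR ⇒ jcCcCcCcCcCcR ⇒ jcjcCcCcCcCcR ⇒ jcjcjcCcCcCcR ⇒ jcjcjcjcCcCcR ⇒ jcjcjcjcjcCcR ⇒ jcjcjcjcjcjcR ⇒ jcjcjcjcjcjcl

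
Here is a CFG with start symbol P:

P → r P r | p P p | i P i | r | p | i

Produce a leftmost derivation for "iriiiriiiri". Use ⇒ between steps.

P ⇒ iPi ⇒ irPri ⇒ iriPiri ⇒ iriiPiiri ⇒ iriiiPiiiri ⇒ iriiiriiiri

P ⇒ iPi   [P → i P i]
iPi ⇒ irPri   [P → r P r]
irPri ⇒ iriPiri   [P → i P i]
iriPiri ⇒ iriiPiiri   [P → i P i]
iriiPiiri ⇒ iriiiPiiiri   [P → i P i]
iriiiPiiiri ⇒ iriiiriiiri   [P → r]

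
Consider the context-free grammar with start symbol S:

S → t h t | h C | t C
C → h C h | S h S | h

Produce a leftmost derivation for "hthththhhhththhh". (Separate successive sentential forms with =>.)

S => hC => hShS => hththS => hththtC => hththtShS => hthththChS => hthththShShS => hthththhChShS => hthththhhhShS => hthththhhhththS => hthththhhhththhC => hthththhhhththhh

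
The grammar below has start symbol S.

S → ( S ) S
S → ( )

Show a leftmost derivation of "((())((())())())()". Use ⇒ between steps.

S ⇒ (S)S ⇒ ((S)S)S ⇒ ((())S)S ⇒ ((())(S)S)S ⇒ ((())((S)S)S)S ⇒ ((())((())S)S)S ⇒ ((())((())())S)S ⇒ ((())((())())())S ⇒ ((())((())())())()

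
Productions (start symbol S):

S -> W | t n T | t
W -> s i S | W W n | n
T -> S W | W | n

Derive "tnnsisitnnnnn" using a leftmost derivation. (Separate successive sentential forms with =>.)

S => tnT   [S -> t n T]
tnT => tnW   [T -> W]
tnW => tnWWn   [W -> W W n]
tnWWn => tnWWnWn   [W -> W W n]
tnWWnWn => tnnWnWn   [W -> n]
tnnWnWn => tnnsiSnWn   [W -> s i S]
tnnsiSnWn => tnnsiWnWn   [S -> W]
tnnsiWnWn => tnnsiWWnnWn   [W -> W W n]
tnnsiWWnnWn => tnnsisiSWnnWn   [W -> s i S]
tnnsisiSWnnWn => tnnsisitWnnWn   [S -> t]
tnnsisitWnnWn => tnnsisitnnnWn   [W -> n]
tnnsisitnnnWn => tnnsisitnnnnn   [W -> n]

S=>tnT=>tnW=>tnWWn=>tnWWnWn=>tnnWnWn=>tnnsiSnWn=>tnnsiWnWn=>tnnsiWWnnWn=>tnnsisiSWnnWn=>tnnsisitWnnWn=>tnnsisitnnnWn=>tnnsisitnnnnn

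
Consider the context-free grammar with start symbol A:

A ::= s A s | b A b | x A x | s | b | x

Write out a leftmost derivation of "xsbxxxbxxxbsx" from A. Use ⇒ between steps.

A ⇒ xAx ⇒ xsAsx ⇒ xsbAbsx ⇒ xsbxAxbsx ⇒ xsbxxAxxbsx ⇒ xsbxxxAxxxbsx ⇒ xsbxxxbxxxbsx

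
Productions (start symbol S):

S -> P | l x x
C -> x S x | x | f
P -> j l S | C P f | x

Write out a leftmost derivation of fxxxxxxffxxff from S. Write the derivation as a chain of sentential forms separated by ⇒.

S ⇒ P   [S -> P]
P ⇒ CPf   [P -> C P f]
CPf ⇒ fPf   [C -> f]
fPf ⇒ fCPff   [P -> C P f]
fCPff ⇒ fxSxPff   [C -> x S x]
fxSxPff ⇒ fxPxPff   [S -> P]
fxPxPff ⇒ fxCPfxPff   [P -> C P f]
fxCPfxPff ⇒ fxxSxPfxPff   [C -> x S x]
fxxSxPfxPff ⇒ fxxPxPfxPff   [S -> P]
fxxPxPfxPff ⇒ fxxxxPfxPff   [P -> x]
fxxxxPfxPff ⇒ fxxxxCPffxPff   [P -> C P f]
fxxxxCPffxPff ⇒ fxxxxxPffxPff   [C -> x]
fxxxxxPffxPff ⇒ fxxxxxxffxPff   [P -> x]
fxxxxxxffxPff ⇒ fxxxxxxffxxff   [P -> x]

S ⇒ P ⇒ CPf ⇒ fPf ⇒ fCPff ⇒ fxSxPff ⇒ fxPxPff ⇒ fxCPfxPff ⇒ fxxSxPfxPff ⇒ fxxPxPfxPff ⇒ fxxxxPfxPff ⇒ fxxxxCPffxPff ⇒ fxxxxxPffxPff ⇒ fxxxxxxffxPff ⇒ fxxxxxxffxxff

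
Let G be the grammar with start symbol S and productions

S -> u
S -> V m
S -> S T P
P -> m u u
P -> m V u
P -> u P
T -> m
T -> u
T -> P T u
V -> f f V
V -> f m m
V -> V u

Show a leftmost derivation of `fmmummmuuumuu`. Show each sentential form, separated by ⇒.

S⇒STP⇒STPTP⇒VmTPTP⇒VumTPTP⇒fmmumTPTP⇒fmmummPTP⇒fmmummmuuTP⇒fmmummmuuuP⇒fmmummmuuumuu

S ⇒ STP   [S -> S T P]
STP ⇒ STPTP   [S -> S T P]
STPTP ⇒ VmTPTP   [S -> V m]
VmTPTP ⇒ VumTPTP   [V -> V u]
VumTPTP ⇒ fmmumTPTP   [V -> f m m]
fmmumTPTP ⇒ fmmummPTP   [T -> m]
fmmummPTP ⇒ fmmummmuuTP   [P -> m u u]
fmmummmuuTP ⇒ fmmummmuuuP   [T -> u]
fmmummmuuuP ⇒ fmmummmuuumuu   [P -> m u u]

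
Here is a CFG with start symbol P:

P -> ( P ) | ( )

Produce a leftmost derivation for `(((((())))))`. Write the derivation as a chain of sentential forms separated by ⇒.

P ⇒ (P)   [P -> ( P )]
(P) ⇒ ((P))   [P -> ( P )]
((P)) ⇒ (((P)))   [P -> ( P )]
(((P))) ⇒ ((((P))))   [P -> ( P )]
((((P)))) ⇒ (((((P)))))   [P -> ( P )]
(((((P))))) ⇒ (((((())))))   [P -> ( )]

P⇒(P)⇒((P))⇒(((P)))⇒((((P))))⇒(((((P)))))⇒(((((())))))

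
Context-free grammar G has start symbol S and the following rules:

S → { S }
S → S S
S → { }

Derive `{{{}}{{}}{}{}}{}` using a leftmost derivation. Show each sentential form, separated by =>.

S => SS => {S}S => {SS}S => {{S}S}S => {{{}}S}S => {{{}}SS}S => {{{}}SSS}S => {{{}}{S}SS}S => {{{}}{{}}SS}S => {{{}}{{}}{}S}S => {{{}}{{}}{}{}}S => {{{}}{{}}{}{}}{}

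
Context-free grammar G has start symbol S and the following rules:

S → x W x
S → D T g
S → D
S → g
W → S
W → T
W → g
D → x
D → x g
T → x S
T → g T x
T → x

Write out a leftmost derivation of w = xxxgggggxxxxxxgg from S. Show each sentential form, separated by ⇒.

S ⇒ DTg   [S → D T g]
DTg ⇒ xTg   [D → x]
xTg ⇒ xxSg   [T → x S]
xxSg ⇒ xxDTgg   [S → D T g]
xxDTgg ⇒ xxxgTgg   [D → x g]
xxxgTgg ⇒ xxxggTxgg   [T → g T x]
xxxggTxgg ⇒ xxxgggTxxgg   [T → g T x]
xxxgggTxxgg ⇒ xxxggggTxxxgg   [T → g T x]
xxxggggTxxxgg ⇒ xxxgggggTxxxxgg   [T → g T x]
xxxgggggTxxxxgg ⇒ xxxgggggxSxxxxgg   [T → x S]
xxxgggggxSxxxxgg ⇒ xxxgggggxDxxxxgg   [S → D]
xxxgggggxDxxxxgg ⇒ xxxgggggxxxxxxgg   [D → x]

S ⇒ DTg ⇒ xTg ⇒ xxSg ⇒ xxDTgg ⇒ xxxgTgg ⇒ xxxggTxgg ⇒ xxxgggTxxgg ⇒ xxxggggTxxxgg ⇒ xxxgggggTxxxxgg ⇒ xxxgggggxSxxxxgg ⇒ xxxgggggxDxxxxgg ⇒ xxxgggggxxxxxxgg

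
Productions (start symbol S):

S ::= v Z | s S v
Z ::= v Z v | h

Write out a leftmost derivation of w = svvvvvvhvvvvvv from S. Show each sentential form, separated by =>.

S => sSv   [S ::= s S v]
sSv => svZv   [S ::= v Z]
svZv => svvZvv   [Z ::= v Z v]
svvZvv => svvvZvvv   [Z ::= v Z v]
svvvZvvv => svvvvZvvvv   [Z ::= v Z v]
svvvvZvvvv => svvvvvZvvvvv   [Z ::= v Z v]
svvvvvZvvvvv => svvvvvvZvvvvvv   [Z ::= v Z v]
svvvvvvZvvvvvv => svvvvvvhvvvvvv   [Z ::= h]

S=>sSv=>svZv=>svvZvv=>svvvZvvv=>svvvvZvvvv=>svvvvvZvvvvv=>svvvvvvZvvvvvv=>svvvvvvhvvvvvv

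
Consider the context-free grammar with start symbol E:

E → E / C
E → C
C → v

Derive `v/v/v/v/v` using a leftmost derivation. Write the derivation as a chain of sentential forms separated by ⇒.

E ⇒ E/C ⇒ E/C/C ⇒ E/C/C/C ⇒ E/C/C/C/C ⇒ C/C/C/C/C ⇒ v/C/C/C/C ⇒ v/v/C/C/C ⇒ v/v/v/C/C ⇒ v/v/v/v/C ⇒ v/v/v/v/v

E ⇒ E/C   [E → E / C]
E/C ⇒ E/C/C   [E → E / C]
E/C/C ⇒ E/C/C/C   [E → E / C]
E/C/C/C ⇒ E/C/C/C/C   [E → E / C]
E/C/C/C/C ⇒ C/C/C/C/C   [E → C]
C/C/C/C/C ⇒ v/C/C/C/C   [C → v]
v/C/C/C/C ⇒ v/v/C/C/C   [C → v]
v/v/C/C/C ⇒ v/v/v/C/C   [C → v]
v/v/v/C/C ⇒ v/v/v/v/C   [C → v]
v/v/v/v/C ⇒ v/v/v/v/v   [C → v]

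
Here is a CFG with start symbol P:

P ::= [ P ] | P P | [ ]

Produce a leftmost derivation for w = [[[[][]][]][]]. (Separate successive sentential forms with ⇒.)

P ⇒ [P]   [P ::= [ P ]]
[P] ⇒ [PP]   [P ::= P P]
[PP] ⇒ [[P]P]   [P ::= [ P ]]
[[P]P] ⇒ [[PP]P]   [P ::= P P]
[[PP]P] ⇒ [[[P]P]P]   [P ::= [ P ]]
[[[P]P]P] ⇒ [[[PP]P]P]   [P ::= P P]
[[[PP]P]P] ⇒ [[[[]P]P]P]   [P ::= [ ]]
[[[[]P]P]P] ⇒ [[[[][]]P]P]   [P ::= [ ]]
[[[[][]]P]P] ⇒ [[[[][]][]]P]   [P ::= [ ]]
[[[[][]][]]P] ⇒ [[[[][]][]][]]   [P ::= [ ]]

P ⇒ [P] ⇒ [PP] ⇒ [[P]P] ⇒ [[PP]P] ⇒ [[[P]P]P] ⇒ [[[PP]P]P] ⇒ [[[[]P]P]P] ⇒ [[[[][]]P]P] ⇒ [[[[][]][]]P] ⇒ [[[[][]][]][]]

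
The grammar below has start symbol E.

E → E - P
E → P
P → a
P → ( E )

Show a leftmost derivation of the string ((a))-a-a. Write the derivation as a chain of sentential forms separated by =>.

E=>E-P=>E-P-P=>P-P-P=>(E)-P-P=>(P)-P-P=>((E))-P-P=>((P))-P-P=>((a))-P-P=>((a))-a-P=>((a))-a-a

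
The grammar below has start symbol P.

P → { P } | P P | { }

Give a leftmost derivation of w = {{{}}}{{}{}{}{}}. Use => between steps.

P => PP => {P}P => {{P}}P => {{{}}}P => {{{}}}{P} => {{{}}}{PP} => {{{}}}{PPP} => {{{}}}{PPPP} => {{{}}}{{}PPP} => {{{}}}{{}{}PP} => {{{}}}{{}{}{}P} => {{{}}}{{}{}{}{}}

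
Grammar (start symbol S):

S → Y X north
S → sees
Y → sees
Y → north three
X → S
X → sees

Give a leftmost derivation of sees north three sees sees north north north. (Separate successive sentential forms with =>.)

S => Y X north => sees X north => sees S north => sees Y X north north => sees north three X north north => sees north three S north north => sees north three Y X north north north => sees north three sees X north north north => sees north three sees sees north north north

S => Y X north   [S → Y X north]
Y X north => sees X north   [Y → sees]
sees X north => sees S north   [X → S]
sees S north => sees Y X north north   [S → Y X north]
sees Y X north north => sees north three X north north   [Y → north three]
sees north three X north north => sees north three S north north   [X → S]
sees north three S north north => sees north three Y X north north north   [S → Y X north]
sees north three Y X north north north => sees north three sees X north north north   [Y → sees]
sees north three sees X north north north => sees north three sees sees north north north   [X → sees]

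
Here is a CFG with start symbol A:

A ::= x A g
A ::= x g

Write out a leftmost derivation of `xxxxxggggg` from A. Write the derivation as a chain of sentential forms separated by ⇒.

A⇒xAg⇒xxAgg⇒xxxAggg⇒xxxxAgggg⇒xxxxxggggg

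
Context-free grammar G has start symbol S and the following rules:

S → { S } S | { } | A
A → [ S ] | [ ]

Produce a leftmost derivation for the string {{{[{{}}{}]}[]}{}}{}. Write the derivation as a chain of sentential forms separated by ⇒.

S ⇒ {S}S   [S → { S } S]
{S}S ⇒ {{S}S}S   [S → { S } S]
{{S}S}S ⇒ {{{S}S}S}S   [S → { S } S]
{{{S}S}S}S ⇒ {{{A}S}S}S   [S → A]
{{{A}S}S}S ⇒ {{{[S]}S}S}S   [A → [ S ]]
{{{[S]}S}S}S ⇒ {{{[{S}S]}S}S}S   [S → { S } S]
{{{[{S}S]}S}S}S ⇒ {{{[{{}}S]}S}S}S   [S → { }]
{{{[{{}}S]}S}S}S ⇒ {{{[{{}}{}]}S}S}S   [S → { }]
{{{[{{}}{}]}S}S}S ⇒ {{{[{{}}{}]}A}S}S   [S → A]
{{{[{{}}{}]}A}S}S ⇒ {{{[{{}}{}]}[]}S}S   [A → [ ]]
{{{[{{}}{}]}[]}S}S ⇒ {{{[{{}}{}]}[]}{}}S   [S → { }]
{{{[{{}}{}]}[]}{}}S ⇒ {{{[{{}}{}]}[]}{}}{}   [S → { }]

S ⇒ {S}S ⇒ {{S}S}S ⇒ {{{S}S}S}S ⇒ {{{A}S}S}S ⇒ {{{[S]}S}S}S ⇒ {{{[{S}S]}S}S}S ⇒ {{{[{{}}S]}S}S}S ⇒ {{{[{{}}{}]}S}S}S ⇒ {{{[{{}}{}]}A}S}S ⇒ {{{[{{}}{}]}[]}S}S ⇒ {{{[{{}}{}]}[]}{}}S ⇒ {{{[{{}}{}]}[]}{}}{}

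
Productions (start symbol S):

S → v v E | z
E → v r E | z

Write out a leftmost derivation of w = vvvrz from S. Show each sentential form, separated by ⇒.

S⇒vvE⇒vvvrE⇒vvvrz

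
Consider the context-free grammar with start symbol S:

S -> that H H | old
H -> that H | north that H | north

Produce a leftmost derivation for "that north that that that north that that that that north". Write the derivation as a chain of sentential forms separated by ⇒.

S ⇒ that H H ⇒ that north that H H ⇒ that north that that H H ⇒ that north that that that H H ⇒ that north that that that north H ⇒ that north that that that north that H ⇒ that north that that that north that that H ⇒ that north that that that north that that that H ⇒ that north that that that north that that that that H ⇒ that north that that that north that that that that north

S ⇒ that H H   [S -> that H H]
that H H ⇒ that north that H H   [H -> north that H]
that north that H H ⇒ that north that that H H   [H -> that H]
that north that that H H ⇒ that north that that that H H   [H -> that H]
that north that that that H H ⇒ that north that that that north H   [H -> north]
that north that that that north H ⇒ that north that that that north that H   [H -> that H]
that north that that that north that H ⇒ that north that that that north that that H   [H -> that H]
that north that that that north that that H ⇒ that north that that that north that that that H   [H -> that H]
that north that that that north that that that H ⇒ that north that that that north that that that that H   [H -> that H]
that north that that that north that that that that H ⇒ that north that that that north that that that that north   [H -> north]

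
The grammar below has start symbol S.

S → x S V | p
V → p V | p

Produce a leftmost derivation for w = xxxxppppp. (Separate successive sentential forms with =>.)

S => xSV => xxSVV => xxxSVVV => xxxxSVVVV => xxxxpVVVV => xxxxppVVV => xxxxpppVV => xxxxppppV => xxxxppppp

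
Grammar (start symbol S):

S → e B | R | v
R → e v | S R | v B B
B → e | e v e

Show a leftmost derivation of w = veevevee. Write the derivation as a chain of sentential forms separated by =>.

S => R => SR => RR => vBBR => veBR => veeR => veevBB => veeveveB => veevevee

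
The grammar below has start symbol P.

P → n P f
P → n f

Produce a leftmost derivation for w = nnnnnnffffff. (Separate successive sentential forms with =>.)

P => nPf   [P → n P f]
nPf => nnPff   [P → n P f]
nnPff => nnnPfff   [P → n P f]
nnnPfff => nnnnPffff   [P → n P f]
nnnnPffff => nnnnnPfffff   [P → n P f]
nnnnnPfffff => nnnnnnffffff   [P → n f]

P => nPf => nnPff => nnnPfff => nnnnPffff => nnnnnPfffff => nnnnnnffffff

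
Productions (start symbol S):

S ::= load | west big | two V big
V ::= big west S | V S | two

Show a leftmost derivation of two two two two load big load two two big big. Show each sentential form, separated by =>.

S => two V big   [S ::= two V big]
two V big => two V S big   [V ::= V S]
two V S big => two V S S big   [V ::= V S]
two V S S big => two V S S S big   [V ::= V S]
two V S S S big => two two S S S big   [V ::= two]
two two S S S big => two two two V big S S big   [S ::= two V big]
two two two V big S S big => two two two V S big S S big   [V ::= V S]
two two two V S big S S big => two two two two S big S S big   [V ::= two]
two two two two S big S S big => two two two two load big S S big   [S ::= load]
two two two two load big S S big => two two two two load big load S big   [S ::= load]
two two two two load big load S big => two two two two load big load two V big big   [S ::= two V big]
two two two two load big load two V big big => two two two two load big load two two big big   [V ::= two]

S => two V big => two V S big => two V S S big => two V S S S big => two two S S S big => two two two V big S S big => two two two V S big S S big => two two two two S big S S big => two two two two load big S S big => two two two two load big load S big => two two two two load big load two V big big => two two two two load big load two two big big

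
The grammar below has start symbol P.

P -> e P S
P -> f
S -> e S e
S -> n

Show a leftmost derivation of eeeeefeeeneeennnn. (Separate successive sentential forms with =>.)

P => ePS   [P -> e P S]
ePS => eePSS   [P -> e P S]
eePSS => eeePSSS   [P -> e P S]
eeePSSS => eeeePSSSS   [P -> e P S]
eeeePSSSS => eeeeePSSSSS   [P -> e P S]
eeeeePSSSSS => eeeeefSSSSS   [P -> f]
eeeeefSSSSS => eeeeefeSeSSSS   [S -> e S e]
eeeeefeSeSSSS => eeeeefeeSeeSSSS   [S -> e S e]
eeeeefeeSeeSSSS => eeeeefeeeSeeeSSSS   [S -> e S e]
eeeeefeeeSeeeSSSS => eeeeefeeeneeeSSSS   [S -> n]
eeeeefeeeneeeSSSS => eeeeefeeeneeenSSS   [S -> n]
eeeeefeeeneeenSSS => eeeeefeeeneeennSS   [S -> n]
eeeeefeeeneeennSS => eeeeefeeeneeennnS   [S -> n]
eeeeefeeeneeennnS => eeeeefeeeneeennnn   [S -> n]

P=>ePS=>eePSS=>eeePSSS=>eeeePSSSS=>eeeeePSSSSS=>eeeeefSSSSS=>eeeeefeSeSSSS=>eeeeefeeSeeSSSS=>eeeeefeeeSeeeSSSS=>eeeeefeeeneeeSSSS=>eeeeefeeeneeenSSS=>eeeeefeeeneeennSS=>eeeeefeeeneeennnS=>eeeeefeeeneeennnn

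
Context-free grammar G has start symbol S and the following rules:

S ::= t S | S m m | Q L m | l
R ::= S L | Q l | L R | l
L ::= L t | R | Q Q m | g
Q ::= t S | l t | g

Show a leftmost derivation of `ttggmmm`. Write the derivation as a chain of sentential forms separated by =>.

S => tS   [S ::= t S]
tS => tSmm   [S ::= S m m]
tSmm => ttSmm   [S ::= t S]
ttSmm => ttQLmmm   [S ::= Q L m]
ttQLmmm => ttgLmmm   [Q ::= g]
ttgLmmm => ttggmmm   [L ::= g]

S=>tS=>tSmm=>ttSmm=>ttQLmmm=>ttgLmmm=>ttggmmm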